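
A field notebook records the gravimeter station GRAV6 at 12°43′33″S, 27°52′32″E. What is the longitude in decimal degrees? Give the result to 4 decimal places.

27.8756°E

27° + 52′/60 + 32″/3600 = 27 + 0.86667 + 0.00889 = 27.8756°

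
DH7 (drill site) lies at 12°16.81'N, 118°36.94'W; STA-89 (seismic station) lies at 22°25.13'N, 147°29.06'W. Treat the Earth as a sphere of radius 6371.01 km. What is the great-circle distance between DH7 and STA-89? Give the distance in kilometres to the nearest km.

3257 km

DH7: φ = +12.28017°, λ = -118.61567°
STA-89: φ = +22.41883°, λ = -147.48433°
Δφ = 10.1387°,  Δλ = -28.8687°
a = sin²(Δφ/2) + cos φ₁ cos φ₂ sin²(Δλ/2) = 0.063933
c = 2·arcsin(√a) = 0.511249 rad = 29.2924°
d = R·c = 6371.01 × 0.511249 = 3257.2 km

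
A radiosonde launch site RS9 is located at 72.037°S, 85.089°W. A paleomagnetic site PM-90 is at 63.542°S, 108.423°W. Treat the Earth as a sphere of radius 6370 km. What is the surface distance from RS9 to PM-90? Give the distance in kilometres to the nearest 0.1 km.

Δφ = 8.4950°,  Δλ = -23.3340°
a = sin²(Δφ/2) + cos φ₁ cos φ₂ sin²(Δλ/2) = 0.011105
c = 2·arcsin(√a) = 0.211150 rad = 12.0980°
d = R·c = 6370 × 0.211150 = 1345.0 km

1345.0 km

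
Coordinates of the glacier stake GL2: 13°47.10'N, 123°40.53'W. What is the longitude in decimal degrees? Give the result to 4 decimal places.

123° + 40.53′/60 = 123 + 0.67550 = 123.6755°

123.6755°W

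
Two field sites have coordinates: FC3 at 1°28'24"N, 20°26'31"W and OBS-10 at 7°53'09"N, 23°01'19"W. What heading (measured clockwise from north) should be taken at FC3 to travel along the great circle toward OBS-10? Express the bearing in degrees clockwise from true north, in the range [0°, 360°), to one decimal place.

338.2°

FC3: φ = +1.47333°, λ = -20.44194°
OBS-10: φ = +7.88583°, λ = -23.02194°
Δλ = -2.5800°
y = sin Δλ · cos φ₂ = -0.044589
x = cos φ₁ sin φ₂ − sin φ₁ cos φ₂ cos Δλ = 0.111712
θ = atan2(y, x) = -21.7589° → 338.2411° (mod 360°)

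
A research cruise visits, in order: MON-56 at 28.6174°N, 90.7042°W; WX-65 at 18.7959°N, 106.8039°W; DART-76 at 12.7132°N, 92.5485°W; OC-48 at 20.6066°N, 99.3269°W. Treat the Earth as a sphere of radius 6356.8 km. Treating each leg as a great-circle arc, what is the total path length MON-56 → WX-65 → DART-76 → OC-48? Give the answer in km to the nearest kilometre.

MON-56→WX-65: c = 0.308626 rad, d = 1961.88 km
WX-65→DART-76: c = 0.261766 rad, d = 1664.00 km
DART-76→OC-48: c = 0.178320 rad, d = 1133.55 km
Total = 1961.88 + 1664.00 + 1133.55 = 4759.42 km

4759 km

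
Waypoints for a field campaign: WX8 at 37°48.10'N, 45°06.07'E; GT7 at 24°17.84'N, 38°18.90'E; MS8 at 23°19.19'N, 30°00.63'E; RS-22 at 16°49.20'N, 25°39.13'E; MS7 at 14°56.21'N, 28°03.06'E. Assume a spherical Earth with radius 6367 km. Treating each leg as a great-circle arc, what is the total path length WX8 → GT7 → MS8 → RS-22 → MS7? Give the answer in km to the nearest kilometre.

3668 km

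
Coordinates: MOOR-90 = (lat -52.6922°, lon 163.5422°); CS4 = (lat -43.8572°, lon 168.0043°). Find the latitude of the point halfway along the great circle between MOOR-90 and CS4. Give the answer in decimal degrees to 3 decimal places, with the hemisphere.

48.296°S

Bx = cos φ₂ cos Δλ = 0.718883,  By = cos φ₂ sin Δλ = 0.056099
φₘ = atan2(sin φ₁ + sin φ₂, √((cos φ₁ + Bx)² + By²)) = -48.29612°
λₘ = λ₁ + atan2(By, cos φ₁ + Bx) = 165.96662°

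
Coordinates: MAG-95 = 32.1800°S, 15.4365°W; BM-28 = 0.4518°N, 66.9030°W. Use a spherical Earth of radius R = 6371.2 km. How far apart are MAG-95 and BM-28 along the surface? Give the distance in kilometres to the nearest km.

6501 km

Δφ = 32.6318°,  Δλ = -51.4665°
a = sin²(Δφ/2) + cos φ₁ cos φ₂ sin²(Δλ/2) = 0.238473
c = 2·arcsin(√a) = 1.020365 rad = 58.4626°
d = R·c = 6371.2 × 1.020365 = 6501.0 km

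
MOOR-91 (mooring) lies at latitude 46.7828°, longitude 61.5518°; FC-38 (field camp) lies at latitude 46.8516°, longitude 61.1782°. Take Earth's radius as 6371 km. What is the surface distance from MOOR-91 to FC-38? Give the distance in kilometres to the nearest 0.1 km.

Δφ = 0.0688°,  Δλ = -0.3736°
a = sin²(Δφ/2) + cos φ₁ cos φ₂ sin²(Δλ/2) = 0.000005
c = 2·arcsin(√a) = 0.004621 rad = 0.2648°
d = R·c = 6371 × 0.004621 = 29.4 km

29.4 km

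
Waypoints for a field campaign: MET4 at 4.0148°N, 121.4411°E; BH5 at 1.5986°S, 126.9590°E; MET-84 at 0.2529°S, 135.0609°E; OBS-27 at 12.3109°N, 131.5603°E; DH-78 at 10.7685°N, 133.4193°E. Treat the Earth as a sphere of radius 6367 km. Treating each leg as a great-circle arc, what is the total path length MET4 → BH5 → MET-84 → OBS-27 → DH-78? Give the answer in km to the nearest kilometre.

3501 km

MET4→BH5: c = 0.137338 rad, d = 874.43 km
BH5→MET-84: c = 0.143321 rad, d = 912.52 km
MET-84→OBS-27: c = 0.227508 rad, d = 1448.54 km
OBS-27→DH-78: c = 0.041656 rad, d = 265.22 km
Total = 874.43 + 912.52 + 1448.54 + 265.22 = 3500.72 km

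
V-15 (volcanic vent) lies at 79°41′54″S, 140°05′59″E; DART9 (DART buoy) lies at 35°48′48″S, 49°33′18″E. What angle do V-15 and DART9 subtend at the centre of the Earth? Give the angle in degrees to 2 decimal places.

V-15: φ = -79.69833°, λ = +140.09972°
DART9: φ = -35.81333°, λ = +49.55500°
Δφ = 43.8850°,  Δλ = -90.5447°
a = sin²(Δφ/2) + cos φ₁ cos φ₂ sin²(Δλ/2) = 0.212832
c = 2·arcsin(√a) = 0.959005 rad = 54.9469°

54.95°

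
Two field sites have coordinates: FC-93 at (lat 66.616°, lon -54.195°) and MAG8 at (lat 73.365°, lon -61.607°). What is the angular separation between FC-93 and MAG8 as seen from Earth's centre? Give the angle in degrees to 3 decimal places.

Δφ = 6.7490°,  Δλ = -7.4120°
a = sin²(Δφ/2) + cos φ₁ cos φ₂ sin²(Δλ/2) = 0.003939
c = 2·arcsin(√a) = 0.125612 rad = 7.1971°

7.197°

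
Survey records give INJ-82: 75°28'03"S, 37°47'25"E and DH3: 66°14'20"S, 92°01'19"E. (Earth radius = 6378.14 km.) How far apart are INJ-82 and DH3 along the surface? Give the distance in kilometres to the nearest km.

2124 km

INJ-82: φ = -75.46750°, λ = +37.79028°
DH3: φ = -66.23889°, λ = +92.02194°
Δφ = 9.2286°,  Δλ = 54.2317°
a = sin²(Δφ/2) + cos φ₁ cos φ₂ sin²(Δλ/2) = 0.027476
c = 2·arcsin(√a) = 0.333055 rad = 19.0827°
d = R·c = 6378.14 × 0.333055 = 2124.3 km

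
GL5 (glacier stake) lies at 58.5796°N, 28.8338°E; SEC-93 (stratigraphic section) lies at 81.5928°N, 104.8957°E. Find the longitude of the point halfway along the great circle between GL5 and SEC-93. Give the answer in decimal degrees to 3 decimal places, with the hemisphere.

Bx = cos φ₂ cos Δλ = 0.035217,  By = cos φ₂ sin Δλ = 0.141902
φₘ = atan2(sin φ₁ + sin φ₂, √((cos φ₁ + Bx)² + By²)) = 72.68795°
λₘ = λ₁ + atan2(By, cos φ₁ + Bx) = 43.13810°

43.138°E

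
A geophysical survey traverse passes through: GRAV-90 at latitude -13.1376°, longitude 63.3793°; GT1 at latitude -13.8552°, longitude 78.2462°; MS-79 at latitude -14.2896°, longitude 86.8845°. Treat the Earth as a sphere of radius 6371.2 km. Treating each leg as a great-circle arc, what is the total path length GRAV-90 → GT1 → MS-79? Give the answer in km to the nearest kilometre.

2542 km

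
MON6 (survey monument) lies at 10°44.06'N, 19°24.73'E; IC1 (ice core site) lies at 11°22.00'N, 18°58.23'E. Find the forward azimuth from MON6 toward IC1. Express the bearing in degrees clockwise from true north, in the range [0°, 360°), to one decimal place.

325.6°

MON6: φ = +10.73433°, λ = +19.41217°
IC1: φ = +11.36667°, λ = +18.97050°
Δλ = -0.4417°
y = sin Δλ · cos φ₂ = -0.007557
x = cos φ₁ sin φ₂ − sin φ₁ cos φ₂ cos Δλ = 0.011041
θ = atan2(y, x) = -34.3894° → 325.6106° (mod 360°)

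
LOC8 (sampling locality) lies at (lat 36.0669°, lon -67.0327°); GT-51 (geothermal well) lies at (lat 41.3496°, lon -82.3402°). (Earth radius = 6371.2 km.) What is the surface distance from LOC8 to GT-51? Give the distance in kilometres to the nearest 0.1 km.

1449.7 km

Δφ = 5.2827°,  Δλ = -15.3075°
a = sin²(Δφ/2) + cos φ₁ cos φ₂ sin²(Δλ/2) = 0.012888
c = 2·arcsin(√a) = 0.227538 rad = 13.0370°
d = R·c = 6371.2 × 0.227538 = 1449.7 km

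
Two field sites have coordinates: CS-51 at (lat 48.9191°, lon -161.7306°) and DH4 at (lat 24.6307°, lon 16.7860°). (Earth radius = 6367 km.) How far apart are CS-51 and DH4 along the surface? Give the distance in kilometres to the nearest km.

Δφ = -24.2884°,  Δλ = 178.5166°
a = sin²(Δφ/2) + cos φ₁ cos φ₂ sin²(Δλ/2) = 0.641491
c = 2·arcsin(√a) = 1.857698 rad = 106.4382°
d = R·c = 6367 × 1.857698 = 11828.0 km

11828 km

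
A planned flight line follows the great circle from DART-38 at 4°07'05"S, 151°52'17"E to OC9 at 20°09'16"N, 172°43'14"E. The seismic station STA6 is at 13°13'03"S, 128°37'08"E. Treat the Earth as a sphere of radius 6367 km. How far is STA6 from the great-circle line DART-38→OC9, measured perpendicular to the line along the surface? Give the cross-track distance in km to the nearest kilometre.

DART-38: φ = -4.11806°, λ = +151.87139°
OC9: φ = +20.15444°, λ = +172.72056°
STA6: φ = -13.21750°, λ = +128.61889°
δ₁₃ = central angle DART-38→STA6 = 0.431008 rad  (haversine)
θ₁₃ = bearing DART-38→STA6 = 246.913°,  θ₁₂ = bearing DART-38→OC9 = 39.407°
dₓₜ = R·arcsin(sin δ₁₃ · sin(θ₁₃ − θ₁₂)) = 6367·arcsin(0.41779·sin(207.506°)) = -1236.281 km
|dₓₜ| = 1236.281 km

1236 km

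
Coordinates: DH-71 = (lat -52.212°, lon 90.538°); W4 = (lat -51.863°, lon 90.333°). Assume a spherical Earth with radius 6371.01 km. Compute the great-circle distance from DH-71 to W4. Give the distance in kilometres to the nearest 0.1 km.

Δφ = 0.3490°,  Δλ = -0.2050°
a = sin²(Δφ/2) + cos φ₁ cos φ₂ sin²(Δλ/2) = 0.000010
c = 2·arcsin(√a) = 0.006477 rad = 0.3711°
d = R·c = 6371.01 × 0.006477 = 41.3 km

41.3 km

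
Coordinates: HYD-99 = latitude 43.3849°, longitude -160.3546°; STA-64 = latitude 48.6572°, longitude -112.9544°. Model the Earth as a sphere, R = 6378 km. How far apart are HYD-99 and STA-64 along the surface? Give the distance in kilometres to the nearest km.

3650 km

Δφ = 5.2723°,  Δλ = 47.4002°
a = sin²(Δφ/2) + cos φ₁ cos φ₂ sin²(Δλ/2) = 0.079677
c = 2·arcsin(√a) = 0.572320 rad = 32.7915°
d = R·c = 6378 × 0.572320 = 3650.3 km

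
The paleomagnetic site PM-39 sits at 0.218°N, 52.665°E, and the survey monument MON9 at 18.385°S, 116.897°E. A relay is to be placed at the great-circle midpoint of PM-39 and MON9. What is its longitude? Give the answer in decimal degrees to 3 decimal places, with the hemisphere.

83.839°E

Bx = cos φ₂ cos Δλ = 0.412539,  By = cos φ₂ sin Δλ = 0.854596
φₘ = atan2(sin φ₁ + sin φ₂, √((cos φ₁ + Bx)² + By²)) = -10.68823°
λₘ = λ₁ + atan2(By, cos φ₁ + Bx) = 83.83935°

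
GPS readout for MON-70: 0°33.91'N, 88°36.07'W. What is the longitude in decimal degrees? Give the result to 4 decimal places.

88.6012°W

88° + 36.07′/60 = 88 + 0.60117 = 88.6012°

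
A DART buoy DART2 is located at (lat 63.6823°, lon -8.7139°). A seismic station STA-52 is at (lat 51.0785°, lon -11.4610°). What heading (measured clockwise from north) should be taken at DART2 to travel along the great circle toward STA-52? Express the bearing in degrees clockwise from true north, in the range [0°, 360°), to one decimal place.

Δλ = -2.7471°
y = sin Δλ · cos φ₂ = -0.030111
x = cos φ₁ sin φ₂ − sin φ₁ cos φ₂ cos Δλ = -0.217561
θ = atan2(y, x) = -172.1202° → 187.8798° (mod 360°)

187.9°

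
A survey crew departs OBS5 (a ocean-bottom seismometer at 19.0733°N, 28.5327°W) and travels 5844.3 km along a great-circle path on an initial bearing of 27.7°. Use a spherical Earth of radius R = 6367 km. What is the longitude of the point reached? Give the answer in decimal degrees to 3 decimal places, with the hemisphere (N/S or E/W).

δ = d/R = 5844.3/6367 = 0.917905 rad
φ₂ = arcsin(sin φ₁ cos δ + cos φ₁ sin δ cos θ)
   = arcsin(0.32678·0.60749 + 0.94510·0.79433·0.88539) = 59.67756°
λ₂ = λ₁ + atan2(sin θ sin δ cos φ₁, cos δ − sin φ₁ sin φ₂) = 18.46778°

18.468°E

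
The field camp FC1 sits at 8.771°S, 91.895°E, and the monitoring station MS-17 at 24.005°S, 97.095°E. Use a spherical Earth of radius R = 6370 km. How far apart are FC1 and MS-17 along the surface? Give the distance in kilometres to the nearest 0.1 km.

1781.5 km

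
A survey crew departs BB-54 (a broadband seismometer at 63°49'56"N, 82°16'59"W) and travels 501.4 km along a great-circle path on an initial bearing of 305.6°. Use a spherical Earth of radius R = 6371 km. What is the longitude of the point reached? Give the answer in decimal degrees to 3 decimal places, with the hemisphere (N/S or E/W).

BB-54: φ = +63.83222°, λ = -82.28306°
δ = d/R = 501.4/6371 = 0.078700 rad
φ₂ = arcsin(sin φ₁ cos δ + cos φ₁ sin δ cos θ)
   = arcsin(0.89751·0.99690 + 0.44100·0.07862·0.58212) = 66.19314°
λ₂ = λ₁ + atan2(sin θ sin δ cos φ₁, cos δ − sin φ₁ sin φ₂) = -91.39513°

91.395°W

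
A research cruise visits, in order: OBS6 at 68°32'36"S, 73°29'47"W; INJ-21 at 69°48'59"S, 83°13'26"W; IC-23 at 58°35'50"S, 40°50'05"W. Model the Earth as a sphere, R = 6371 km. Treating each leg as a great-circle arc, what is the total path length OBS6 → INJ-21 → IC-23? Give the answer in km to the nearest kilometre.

2739 km

OBS6: φ = -68.54333°, λ = -73.49639°
INJ-21: φ = -69.81639°, λ = -83.22389°
IC-23: φ = -58.59722°, λ = -40.83472°
OBS6→INJ-21: c = 0.064221 rad, d = 409.15 km
INJ-21→IC-23: c = 0.365646 rad, d = 2329.53 km
Total = 409.15 + 2329.53 = 2738.68 km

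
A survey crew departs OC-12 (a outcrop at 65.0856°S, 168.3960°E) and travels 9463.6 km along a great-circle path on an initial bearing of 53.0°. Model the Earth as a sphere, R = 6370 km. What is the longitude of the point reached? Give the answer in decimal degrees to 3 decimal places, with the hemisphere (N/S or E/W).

137.675°W

δ = d/R = 9463.6/6370 = 1.485651 rad
φ₂ = arcsin(sin φ₁ cos δ + cos φ₁ sin δ cos θ)
   = arcsin(-0.90694·0.08504 + 0.42126·0.99638·0.60182) = 10.10640°
λ₂ = λ₁ + atan2(sin θ sin δ cos φ₁, cos δ − sin φ₁ sin φ₂) = -137.67539°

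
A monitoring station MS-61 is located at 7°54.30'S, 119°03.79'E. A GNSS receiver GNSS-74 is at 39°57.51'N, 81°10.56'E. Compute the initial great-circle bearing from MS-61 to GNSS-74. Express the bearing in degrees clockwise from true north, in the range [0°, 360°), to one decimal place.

MS-61: φ = -7.90500°, λ = +119.06317°
GNSS-74: φ = +39.95850°, λ = +81.17600°
Δλ = -37.8872°
y = sin Δλ · cos φ₂ = -0.470720
x = cos φ₁ sin φ₂ − sin φ₁ cos φ₂ cos Δλ = 0.719329
θ = atan2(y, x) = -33.2003° → 326.7997° (mod 360°)

326.8°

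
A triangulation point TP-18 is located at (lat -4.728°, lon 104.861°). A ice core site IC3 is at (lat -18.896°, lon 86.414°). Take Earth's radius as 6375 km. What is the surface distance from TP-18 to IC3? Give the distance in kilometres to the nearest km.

2549 km

Δφ = -14.1680°,  Δλ = -18.4470°
a = sin²(Δφ/2) + cos φ₁ cos φ₂ sin²(Δλ/2) = 0.039433
c = 2·arcsin(√a) = 0.399814 rad = 22.9076°
d = R·c = 6375 × 0.399814 = 2548.8 km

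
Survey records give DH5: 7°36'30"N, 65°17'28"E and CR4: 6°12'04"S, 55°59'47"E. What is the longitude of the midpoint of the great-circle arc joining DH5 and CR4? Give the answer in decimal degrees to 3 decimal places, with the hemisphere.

DH5: φ = +7.60833°, λ = +65.29111°
CR4: φ = -6.20111°, λ = +55.99639°
Bx = cos φ₂ cos Δλ = 0.981096,  By = cos φ₂ sin Δλ = -0.160568
φₘ = atan2(sin φ₁ + sin φ₂, √((cos φ₁ + Bx)² + By²)) = 0.70593°
λₘ = λ₁ + atan2(By, cos φ₁ + Bx) = 60.63682°

60.637°E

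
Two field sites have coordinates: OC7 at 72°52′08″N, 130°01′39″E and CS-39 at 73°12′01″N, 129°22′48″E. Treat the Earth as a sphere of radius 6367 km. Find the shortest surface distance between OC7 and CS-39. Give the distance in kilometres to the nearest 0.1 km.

42.4 km

OC7: φ = +72.86889°, λ = +130.02750°
CS-39: φ = +73.20028°, λ = +129.38000°
Δφ = 0.3314°,  Δλ = -0.6475°
a = sin²(Δφ/2) + cos φ₁ cos φ₂ sin²(Δλ/2) = 0.000011
c = 2·arcsin(√a) = 0.006658 rad = 0.3815°
d = R·c = 6367 × 0.006658 = 42.4 km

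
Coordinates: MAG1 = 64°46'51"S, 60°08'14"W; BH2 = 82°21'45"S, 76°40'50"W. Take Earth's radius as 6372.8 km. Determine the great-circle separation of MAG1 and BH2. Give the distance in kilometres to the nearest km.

MAG1: φ = -64.78083°, λ = -60.13722°
BH2: φ = -82.36250°, λ = -76.68056°
Δφ = -17.5817°,  Δλ = -16.5433°
a = sin²(Δφ/2) + cos φ₁ cos φ₂ sin²(Δλ/2) = 0.024528
c = 2·arcsin(√a) = 0.314526 rad = 18.0210°
d = R·c = 6372.8 × 0.314526 = 2004.4 km

2004 km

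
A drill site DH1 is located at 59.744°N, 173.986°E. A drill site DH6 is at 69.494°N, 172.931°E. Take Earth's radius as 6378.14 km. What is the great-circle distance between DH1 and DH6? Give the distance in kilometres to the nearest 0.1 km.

1086.5 km

Δφ = 9.7500°,  Δλ = -1.0550°
a = sin²(Δφ/2) + cos φ₁ cos φ₂ sin²(Δλ/2) = 0.007237
c = 2·arcsin(√a) = 0.170346 rad = 9.7601°
d = R·c = 6378.14 × 0.170346 = 1086.5 km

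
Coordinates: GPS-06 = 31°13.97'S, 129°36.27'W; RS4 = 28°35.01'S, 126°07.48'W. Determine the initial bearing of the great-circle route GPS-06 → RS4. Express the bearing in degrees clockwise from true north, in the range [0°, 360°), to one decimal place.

49.6°

GPS-06: φ = -31.23283°, λ = -129.60450°
RS4: φ = -28.58350°, λ = -126.12467°
Δλ = 3.4798°
y = sin Δλ · cos φ₂ = 0.053299
x = cos φ₁ sin φ₂ − sin φ₁ cos φ₂ cos Δλ = 0.045384
θ = atan2(y, x) = 49.5862° → 49.5862° (mod 360°)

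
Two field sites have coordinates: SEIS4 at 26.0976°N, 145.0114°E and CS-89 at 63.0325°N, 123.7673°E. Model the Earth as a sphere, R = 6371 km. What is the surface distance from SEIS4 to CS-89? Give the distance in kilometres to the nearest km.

4392 km

Δφ = 36.9349°,  Δλ = -21.2441°
a = sin²(Δφ/2) + cos φ₁ cos φ₂ sin²(Δλ/2) = 0.114178
c = 2·arcsin(√a) = 0.689374 rad = 39.4982°
d = R·c = 6371 × 0.689374 = 4392.0 km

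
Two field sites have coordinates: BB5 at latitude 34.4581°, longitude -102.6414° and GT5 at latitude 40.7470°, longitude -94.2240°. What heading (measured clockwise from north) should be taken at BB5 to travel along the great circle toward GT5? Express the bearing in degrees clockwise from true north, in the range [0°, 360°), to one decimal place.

44.2°

Δλ = 8.4174°
y = sin Δλ · cos φ₂ = 0.110900
x = cos φ₁ sin φ₂ − sin φ₁ cos φ₂ cos Δλ = 0.114159
θ = atan2(y, x) = 44.1703° → 44.1703° (mod 360°)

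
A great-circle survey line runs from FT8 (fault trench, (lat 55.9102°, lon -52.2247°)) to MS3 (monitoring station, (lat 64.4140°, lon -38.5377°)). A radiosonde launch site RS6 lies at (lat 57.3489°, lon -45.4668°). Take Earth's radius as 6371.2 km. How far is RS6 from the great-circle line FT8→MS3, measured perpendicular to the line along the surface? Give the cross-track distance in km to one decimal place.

δ₁₃ = central angle FT8→RS6 = 0.069530 rad  (haversine)
θ₁₃ = bearing FT8→RS6 = 66.041°,  θ₁₂ = bearing FT8→MS3 = 32.888°
dₓₜ = R·arcsin(sin δ₁₃ · sin(θ₁₃ − θ₁₂)) = 6371.2·arcsin(0.06947·sin(33.154°)) = 242.127 km
|dₓₜ| = 242.127 km

242.1 km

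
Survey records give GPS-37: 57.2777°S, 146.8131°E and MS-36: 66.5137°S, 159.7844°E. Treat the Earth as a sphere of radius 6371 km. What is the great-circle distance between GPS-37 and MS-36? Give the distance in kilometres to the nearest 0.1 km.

1226.1 km

Δφ = -9.2360°,  Δλ = 12.9713°
a = sin²(Δφ/2) + cos φ₁ cos φ₂ sin²(Δλ/2) = 0.009231
c = 2·arcsin(√a) = 0.192451 rad = 11.0266°
d = R·c = 6371 × 0.192451 = 1226.1 km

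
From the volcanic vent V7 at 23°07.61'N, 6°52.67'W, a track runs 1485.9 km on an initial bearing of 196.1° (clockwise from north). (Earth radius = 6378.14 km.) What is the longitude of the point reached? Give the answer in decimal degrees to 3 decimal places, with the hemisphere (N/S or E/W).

10.608°W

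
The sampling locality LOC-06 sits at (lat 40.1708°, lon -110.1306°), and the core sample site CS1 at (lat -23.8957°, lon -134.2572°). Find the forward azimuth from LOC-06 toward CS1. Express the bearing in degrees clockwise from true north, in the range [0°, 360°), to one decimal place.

Δλ = -24.1266°
y = sin Δλ · cos φ₂ = -0.373718
x = cos φ₁ sin φ₂ − sin φ₁ cos φ₂ cos Δλ = -0.847782
θ = atan2(y, x) = -156.2113° → 203.7887° (mod 360°)

203.8°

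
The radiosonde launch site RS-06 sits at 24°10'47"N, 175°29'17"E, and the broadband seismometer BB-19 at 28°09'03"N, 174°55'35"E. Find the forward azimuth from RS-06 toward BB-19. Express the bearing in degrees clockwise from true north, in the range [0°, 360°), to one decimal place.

352.9°

RS-06: φ = +24.17972°, λ = +175.48806°
BB-19: φ = +28.15083°, λ = +174.92639°
Δλ = -0.5617°
y = sin Δλ · cos φ₂ = -0.008643
x = cos φ₁ sin φ₂ − sin φ₁ cos φ₂ cos Δλ = 0.069271
θ = atan2(y, x) = -7.1123° → 352.8877° (mod 360°)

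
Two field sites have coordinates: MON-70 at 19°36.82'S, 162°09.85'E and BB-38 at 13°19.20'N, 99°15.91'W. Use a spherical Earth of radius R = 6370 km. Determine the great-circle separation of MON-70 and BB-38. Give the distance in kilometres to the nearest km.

11379 km

MON-70: φ = -19.61367°, λ = +162.16417°
BB-38: φ = +13.32000°, λ = -99.26517°
Δφ = 32.9337°,  Δλ = 98.5707°
a = sin²(Δφ/2) + cos φ₁ cos φ₂ sin²(Δλ/2) = 0.606971
c = 2·arcsin(√a) = 1.786405 rad = 102.3535°
d = R·c = 6370 × 1.786405 = 11379.4 km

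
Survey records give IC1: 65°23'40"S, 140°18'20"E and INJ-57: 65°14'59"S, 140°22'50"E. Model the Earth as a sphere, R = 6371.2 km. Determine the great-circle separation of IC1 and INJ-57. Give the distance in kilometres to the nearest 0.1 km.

IC1: φ = -65.39444°, λ = +140.30556°
INJ-57: φ = -65.24972°, λ = +140.38056°
Δφ = 0.1447°,  Δλ = 0.0750°
a = sin²(Δφ/2) + cos φ₁ cos φ₂ sin²(Δλ/2) = 0.000002
c = 2·arcsin(√a) = 0.002584 rad = 0.1481°
d = R·c = 6371.2 × 0.002584 = 16.5 km

16.5 km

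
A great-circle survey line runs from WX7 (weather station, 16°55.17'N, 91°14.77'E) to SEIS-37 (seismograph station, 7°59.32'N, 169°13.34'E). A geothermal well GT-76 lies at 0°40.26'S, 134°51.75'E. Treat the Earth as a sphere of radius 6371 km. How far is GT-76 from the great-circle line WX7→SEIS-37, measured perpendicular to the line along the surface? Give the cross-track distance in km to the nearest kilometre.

1762 km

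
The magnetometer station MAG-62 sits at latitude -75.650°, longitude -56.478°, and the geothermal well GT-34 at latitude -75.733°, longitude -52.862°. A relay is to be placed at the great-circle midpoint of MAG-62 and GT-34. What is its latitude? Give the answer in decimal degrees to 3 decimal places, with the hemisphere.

75.698°S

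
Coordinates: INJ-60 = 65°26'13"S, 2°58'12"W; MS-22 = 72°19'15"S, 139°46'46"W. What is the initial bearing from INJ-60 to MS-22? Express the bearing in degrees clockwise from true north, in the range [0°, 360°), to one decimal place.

INJ-60: φ = -65.43694°, λ = -2.97000°
MS-22: φ = -72.32083°, λ = -139.77944°
Δλ = -136.8094°
y = sin Δλ · cos φ₂ = -0.207851
x = cos φ₁ sin φ₂ − sin φ₁ cos φ₂ cos Δλ = -0.597437
θ = atan2(y, x) = -160.8170° → 199.1830° (mod 360°)

199.2°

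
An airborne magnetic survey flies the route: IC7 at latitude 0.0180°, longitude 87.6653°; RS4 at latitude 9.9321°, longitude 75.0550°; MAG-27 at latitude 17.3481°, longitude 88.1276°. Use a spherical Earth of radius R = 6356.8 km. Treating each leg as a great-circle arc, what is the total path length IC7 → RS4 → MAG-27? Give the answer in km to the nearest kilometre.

3405 km

IC7→RS4: c = 0.279092 rad, d = 1774.13 km
RS4→MAG-27: c = 0.256558 rad, d = 1630.89 km
Total = 1774.13 + 1630.89 = 3405.02 km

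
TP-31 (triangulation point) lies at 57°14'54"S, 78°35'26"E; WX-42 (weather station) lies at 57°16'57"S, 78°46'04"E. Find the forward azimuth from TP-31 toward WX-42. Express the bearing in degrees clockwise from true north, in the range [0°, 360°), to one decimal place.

109.7°

TP-31: φ = -57.24833°, λ = +78.59056°
WX-42: φ = -57.28250°, λ = +78.76778°
Δλ = 0.1772°
y = sin Δλ · cos φ₂ = 0.001672
x = cos φ₁ sin φ₂ − sin φ₁ cos φ₂ cos Δλ = -0.000598
θ = atan2(y, x) = 109.6969° → 109.6969° (mod 360°)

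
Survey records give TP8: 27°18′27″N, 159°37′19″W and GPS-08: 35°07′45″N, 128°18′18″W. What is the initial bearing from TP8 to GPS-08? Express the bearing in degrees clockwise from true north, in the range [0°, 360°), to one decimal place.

TP8: φ = +27.30750°, λ = -159.62194°
GPS-08: φ = +35.12917°, λ = -128.30500°
Δλ = 31.3169°
y = sin Δλ · cos φ₂ = 0.425099
x = cos φ₁ sin φ₂ − sin φ₁ cos φ₂ cos Δλ = 0.190756
θ = atan2(y, x) = 65.8327° → 65.8327° (mod 360°)

65.8°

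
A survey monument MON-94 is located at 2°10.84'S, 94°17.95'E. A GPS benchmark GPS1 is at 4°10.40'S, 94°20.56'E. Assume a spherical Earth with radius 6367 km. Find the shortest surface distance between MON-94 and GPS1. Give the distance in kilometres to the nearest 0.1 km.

221.5 km

MON-94: φ = -2.18067°, λ = +94.29917°
GPS1: φ = -4.17333°, λ = +94.34267°
Δφ = -1.9927°,  Δλ = 0.0435°
a = sin²(Δφ/2) + cos φ₁ cos φ₂ sin²(Δλ/2) = 0.000303
c = 2·arcsin(√a) = 0.034787 rad = 1.9931°
d = R·c = 6367 × 0.034787 = 221.5 km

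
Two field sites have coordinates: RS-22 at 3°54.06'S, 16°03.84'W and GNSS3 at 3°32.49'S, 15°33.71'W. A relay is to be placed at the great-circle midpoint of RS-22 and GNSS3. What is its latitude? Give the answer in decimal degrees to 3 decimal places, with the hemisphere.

3.721°S

RS-22: φ = -3.90100°, λ = -16.06400°
GNSS3: φ = -3.54150°, λ = -15.56183°
Bx = cos φ₂ cos Δλ = 0.998052,  By = cos φ₂ sin Δλ = 0.008748
φₘ = atan2(sin φ₁ + sin φ₂, √((cos φ₁ + Bx)² + By²)) = -3.72129°
λₘ = λ₁ + atan2(By, cos φ₁ + Bx) = -15.81287°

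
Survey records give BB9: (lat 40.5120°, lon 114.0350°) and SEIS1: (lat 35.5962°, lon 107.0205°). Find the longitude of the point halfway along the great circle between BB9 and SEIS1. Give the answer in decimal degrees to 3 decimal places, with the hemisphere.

Bx = cos φ₂ cos Δλ = 0.807053,  By = cos φ₂ sin Δλ = -0.099301
φₘ = atan2(sin φ₁ + sin φ₂, √((cos φ₁ + Bx)² + By²)) = 38.10619°
λₘ = λ₁ + atan2(By, cos φ₁ + Bx) = 110.40975°

110.410°E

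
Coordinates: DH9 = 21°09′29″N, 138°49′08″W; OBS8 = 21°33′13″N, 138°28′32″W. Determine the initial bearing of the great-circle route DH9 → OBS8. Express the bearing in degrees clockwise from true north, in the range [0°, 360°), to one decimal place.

38.9°

DH9: φ = +21.15806°, λ = -138.81889°
OBS8: φ = +21.55361°, λ = -138.47556°
Δλ = 0.3433°
y = sin Δλ · cos φ₂ = 0.005573
x = cos φ₁ sin φ₂ − sin φ₁ cos φ₂ cos Δλ = 0.006910
θ = atan2(y, x) = 38.8890° → 38.8890° (mod 360°)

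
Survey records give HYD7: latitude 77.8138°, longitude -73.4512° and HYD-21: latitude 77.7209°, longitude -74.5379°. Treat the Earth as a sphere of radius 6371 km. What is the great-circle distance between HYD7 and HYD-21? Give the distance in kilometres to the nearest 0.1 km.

27.6 km

Δφ = -0.0929°,  Δλ = -1.0867°
a = sin²(Δφ/2) + cos φ₁ cos φ₂ sin²(Δλ/2) = 0.000005
c = 2·arcsin(√a) = 0.004333 rad = 0.2483°
d = R·c = 6371 × 0.004333 = 27.6 km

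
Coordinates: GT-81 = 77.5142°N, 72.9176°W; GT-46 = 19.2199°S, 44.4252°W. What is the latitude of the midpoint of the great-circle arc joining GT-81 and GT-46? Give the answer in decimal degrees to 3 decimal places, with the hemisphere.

29.605°N

Bx = cos φ₂ cos Δλ = 0.829893,  By = cos φ₂ sin Δλ = 0.450453
φₘ = atan2(sin φ₁ + sin φ₂, √((cos φ₁ + Bx)² + By²)) = 29.60531°
λₘ = λ₁ + atan2(By, cos φ₁ + Bx) = -49.62061°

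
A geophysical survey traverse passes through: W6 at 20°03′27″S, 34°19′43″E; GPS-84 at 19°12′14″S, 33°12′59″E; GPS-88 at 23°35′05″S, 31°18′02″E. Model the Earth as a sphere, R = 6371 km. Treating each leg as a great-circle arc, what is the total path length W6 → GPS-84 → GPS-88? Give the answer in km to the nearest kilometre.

676 km

W6: φ = -20.05750°, λ = +34.32861°
GPS-84: φ = -19.20389°, λ = +33.21639°
GPS-88: φ = -23.58472°, λ = +31.30056°
W6→GPS-84: c = 0.023585 rad, d = 150.26 km
GPS-84→GPS-88: c = 0.082551 rad, d = 525.93 km
Total = 150.26 + 525.93 = 676.19 km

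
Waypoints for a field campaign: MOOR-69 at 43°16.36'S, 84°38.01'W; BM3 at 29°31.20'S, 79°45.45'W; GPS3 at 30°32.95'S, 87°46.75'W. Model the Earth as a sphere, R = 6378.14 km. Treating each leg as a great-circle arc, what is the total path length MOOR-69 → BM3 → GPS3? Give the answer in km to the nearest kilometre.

MOOR-69: φ = -43.27267°, λ = -84.63350°
BM3: φ = -29.52000°, λ = -79.75750°
GPS3: φ = -30.54917°, λ = -87.77917°
MOOR-69→BM3: c = 0.249492 rad, d = 1591.29 km
BM3→GPS3: c = 0.122501 rad, d = 781.33 km
Total = 1591.29 + 781.33 = 2372.62 km

2373 km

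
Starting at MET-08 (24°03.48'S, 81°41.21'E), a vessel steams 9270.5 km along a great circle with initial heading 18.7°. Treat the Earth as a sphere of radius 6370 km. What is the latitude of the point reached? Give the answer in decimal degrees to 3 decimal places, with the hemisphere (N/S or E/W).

MET-08: φ = -24.05800°, λ = +81.68683°
δ = d/R = 9270.5/6370 = 1.455338 rad
φ₂ = arcsin(sin φ₁ cos δ + cos φ₁ sin δ cos θ)
   = arcsin(-0.40766·0.11520 + 0.91313·0.99334·0.94721) = 54.31212°
λ₂ = λ₁ + atan2(sin θ sin δ cos φ₁, cos δ − sin φ₁ sin φ₂) = 114.77501°

54.312°N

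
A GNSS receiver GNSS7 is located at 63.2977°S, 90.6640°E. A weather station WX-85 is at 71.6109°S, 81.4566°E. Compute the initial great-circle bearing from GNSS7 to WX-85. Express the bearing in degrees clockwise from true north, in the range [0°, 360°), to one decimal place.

198.8°

Δλ = -9.2074°
y = sin Δλ · cos φ₂ = -0.050478
x = cos φ₁ sin φ₂ − sin φ₁ cos φ₂ cos Δλ = -0.148215
θ = atan2(y, x) = -161.1927° → 198.8073° (mod 360°)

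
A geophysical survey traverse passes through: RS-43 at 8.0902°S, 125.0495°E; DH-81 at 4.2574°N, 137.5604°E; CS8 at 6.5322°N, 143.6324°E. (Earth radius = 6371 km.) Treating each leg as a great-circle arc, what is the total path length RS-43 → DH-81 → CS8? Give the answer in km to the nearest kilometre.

2670 km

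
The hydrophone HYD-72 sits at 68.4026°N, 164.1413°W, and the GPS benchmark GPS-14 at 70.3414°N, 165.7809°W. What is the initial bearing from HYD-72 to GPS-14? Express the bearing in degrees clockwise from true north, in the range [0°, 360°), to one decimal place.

344.2°

Δλ = -1.6396°
y = sin Δλ · cos φ₂ = -0.009626
x = cos φ₁ sin φ₂ − sin φ₁ cos φ₂ cos Δλ = 0.033960
θ = atan2(y, x) = -15.8249° → 344.1751° (mod 360°)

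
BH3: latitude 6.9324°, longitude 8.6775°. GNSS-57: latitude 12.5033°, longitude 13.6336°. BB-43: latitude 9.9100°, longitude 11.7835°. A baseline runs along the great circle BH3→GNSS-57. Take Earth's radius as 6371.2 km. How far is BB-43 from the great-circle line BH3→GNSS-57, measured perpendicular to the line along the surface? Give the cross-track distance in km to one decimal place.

δ₁₃ = central angle BH3→BB-43 = 0.074671 rad  (haversine)
θ₁₃ = bearing BH3→BB-43 = 45.681°,  θ₁₂ = bearing BH3→GNSS-57 = 40.857°
dₓₜ = R·arcsin(sin δ₁₃ · sin(θ₁₃ − θ₁₂)) = 6371.2·arcsin(0.07460·sin(4.825°)) = 39.978 km
|dₓₜ| = 39.978 km

40.0 km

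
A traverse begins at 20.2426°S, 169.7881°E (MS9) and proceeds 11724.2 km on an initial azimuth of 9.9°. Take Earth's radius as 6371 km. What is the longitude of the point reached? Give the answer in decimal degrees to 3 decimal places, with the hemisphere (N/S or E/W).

125.639°W

δ = d/R = 11724.2/6371 = 1.840245 rad
φ₂ = arcsin(sin φ₁ cos δ + cos φ₁ sin δ cos θ)
   = arcsin(-0.34600·-0.26620 + 0.93824·0.96392·0.98511) = 79.42629°
λ₂ = λ₁ + atan2(sin θ sin δ cos φ₁, cos δ − sin φ₁ sin φ₂) = -125.63863°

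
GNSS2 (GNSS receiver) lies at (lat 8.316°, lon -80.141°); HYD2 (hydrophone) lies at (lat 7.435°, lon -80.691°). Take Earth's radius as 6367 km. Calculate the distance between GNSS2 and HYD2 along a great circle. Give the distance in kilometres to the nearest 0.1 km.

115.1 km

Δφ = -0.8810°,  Δλ = -0.5500°
a = sin²(Δφ/2) + cos φ₁ cos φ₂ sin²(Δλ/2) = 0.000082
c = 2·arcsin(√a) = 0.018079 rad = 1.0358°
d = R·c = 6367 × 0.018079 = 115.1 km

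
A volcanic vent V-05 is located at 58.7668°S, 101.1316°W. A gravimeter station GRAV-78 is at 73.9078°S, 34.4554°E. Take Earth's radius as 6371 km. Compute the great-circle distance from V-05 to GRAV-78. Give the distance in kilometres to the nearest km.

4897 km

Δφ = -15.1410°,  Δλ = 135.5870°
a = sin²(Δφ/2) + cos φ₁ cos φ₂ sin²(Δλ/2) = 0.140553
c = 2·arcsin(√a) = 0.768586 rad = 44.0367°
d = R·c = 6371 × 0.768586 = 4896.7 km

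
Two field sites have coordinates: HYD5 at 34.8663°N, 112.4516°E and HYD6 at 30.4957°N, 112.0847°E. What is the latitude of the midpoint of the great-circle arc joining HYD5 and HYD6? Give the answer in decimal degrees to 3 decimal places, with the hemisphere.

32.681°N

Bx = cos φ₂ cos Δλ = 0.861650,  By = cos φ₂ sin Δλ = -0.005518
φₘ = atan2(sin φ₁ + sin φ₂, √((cos φ₁ + Bx)² + By²)) = 32.68113°
λₘ = λ₁ + atan2(By, cos φ₁ + Bx) = 112.26366°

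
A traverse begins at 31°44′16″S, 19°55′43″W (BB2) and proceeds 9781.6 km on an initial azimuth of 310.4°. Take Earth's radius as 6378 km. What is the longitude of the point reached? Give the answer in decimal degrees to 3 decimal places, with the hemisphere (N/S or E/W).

BB2: φ = -31.73778°, λ = -19.92861°
δ = d/R = 9781.6/6378 = 1.533647 rad
φ₂ = arcsin(sin φ₁ cos δ + cos φ₁ sin δ cos θ)
   = arcsin(-0.52603·0.03714 + 0.85046·0.99931·0.64812) = 32.09234°
λ₂ = λ₁ + atan2(sin θ sin δ cos φ₁, cos δ − sin φ₁ sin φ₂) = -83.86095°

83.861°W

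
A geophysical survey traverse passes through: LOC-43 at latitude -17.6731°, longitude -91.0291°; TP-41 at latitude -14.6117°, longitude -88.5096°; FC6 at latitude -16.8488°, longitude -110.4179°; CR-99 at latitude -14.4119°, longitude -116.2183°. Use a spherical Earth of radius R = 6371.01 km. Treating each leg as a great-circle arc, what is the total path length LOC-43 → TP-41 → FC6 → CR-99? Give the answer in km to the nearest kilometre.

3468 km

LOC-43→TP-41: c = 0.068107 rad, d = 433.91 km
TP-41→FC6: c = 0.369922 rad, d = 2356.78 km
FC6→CR-99: c = 0.106355 rad, d = 677.59 km
Total = 433.91 + 2356.78 + 677.59 = 3468.28 km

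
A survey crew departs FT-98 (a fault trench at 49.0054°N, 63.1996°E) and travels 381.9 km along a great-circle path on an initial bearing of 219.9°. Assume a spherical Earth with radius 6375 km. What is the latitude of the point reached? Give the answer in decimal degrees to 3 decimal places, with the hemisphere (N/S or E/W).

δ = d/R = 381.9/6375 = 0.059906 rad
φ₂ = arcsin(sin φ₁ cos δ + cos φ₁ sin δ cos θ)
   = arcsin(0.75477·0.99821 + 0.65599·0.05987·-0.76717) = 46.32660°
λ₂ = λ₁ + atan2(sin θ sin δ cos φ₁, cos δ − sin φ₁ sin φ₂) = 60.01154°

46.327°N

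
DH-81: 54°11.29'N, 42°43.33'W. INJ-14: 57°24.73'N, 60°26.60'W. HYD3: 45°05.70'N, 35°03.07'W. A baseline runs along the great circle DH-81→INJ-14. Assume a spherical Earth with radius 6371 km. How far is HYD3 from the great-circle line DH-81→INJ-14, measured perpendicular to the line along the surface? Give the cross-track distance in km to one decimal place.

DH-81: φ = +54.18817°, λ = -42.72217°
INJ-14: φ = +57.41217°, λ = -60.44333°
HYD3: φ = +45.09500°, λ = -35.05117°
δ₁₃ = central angle DH-81→HYD3 = 0.180600 rad  (haversine)
θ₁₃ = bearing DH-81→HYD3 = 148.358°,  θ₁₂ = bearing DH-81→INJ-14 = 295.149°
dₓₜ = R·arcsin(sin δ₁₃ · sin(θ₁₃ − θ₁₂)) = 6371·arcsin(0.17962·sin(-146.791°)) = -627.772 km
|dₓₜ| = 627.772 km

627.8 km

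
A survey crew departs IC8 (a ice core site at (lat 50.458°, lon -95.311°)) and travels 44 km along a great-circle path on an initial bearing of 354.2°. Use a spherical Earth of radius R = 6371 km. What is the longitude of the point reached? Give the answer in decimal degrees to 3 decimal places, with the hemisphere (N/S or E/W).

95.374°W

δ = d/R = 44/6371 = 0.006906 rad
φ₂ = arcsin(sin φ₁ cos δ + cos φ₁ sin δ cos θ)
   = arcsin(0.77116·0.99998 + 0.63664·0.00691·0.99488) = 50.85166°
λ₂ = λ₁ + atan2(sin θ sin δ cos φ₁, cos δ − sin φ₁ sin φ₂) = -95.37434°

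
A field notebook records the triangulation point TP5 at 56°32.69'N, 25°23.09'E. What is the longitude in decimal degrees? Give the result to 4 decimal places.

25° + 23.09′/60 = 25 + 0.38483 = 25.3848°

25.3848°E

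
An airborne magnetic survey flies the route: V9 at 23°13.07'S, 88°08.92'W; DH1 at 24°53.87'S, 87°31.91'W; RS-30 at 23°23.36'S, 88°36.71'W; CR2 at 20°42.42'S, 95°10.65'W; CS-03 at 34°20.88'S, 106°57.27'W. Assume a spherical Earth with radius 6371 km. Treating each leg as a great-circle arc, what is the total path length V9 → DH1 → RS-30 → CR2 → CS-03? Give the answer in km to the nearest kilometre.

V9: φ = -23.21783°, λ = -88.14867°
DH1: φ = -24.89783°, λ = -87.53183°
RS-30: φ = -23.38933°, λ = -88.61183°
CR2: φ = -20.70700°, λ = -95.17750°
CS-03: φ = -34.34800°, λ = -106.95450°
V9→DH1: c = 0.030925 rad, d = 197.03 km
DH1→RS-30: c = 0.031449 rad, d = 200.36 km
RS-30→CR2: c = 0.116051 rad, d = 739.36 km
CR2→CS-03: c = 0.299327 rad, d = 1907.01 km
Total = 197.03 + 200.36 + 739.36 + 1907.01 = 3043.76 km

3044 km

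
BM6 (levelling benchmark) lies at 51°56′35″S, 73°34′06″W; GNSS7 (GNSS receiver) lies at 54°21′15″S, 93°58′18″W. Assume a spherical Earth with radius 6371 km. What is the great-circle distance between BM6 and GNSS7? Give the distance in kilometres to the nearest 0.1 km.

1381.7 km

BM6: φ = -51.94306°, λ = -73.56833°
GNSS7: φ = -54.35417°, λ = -93.97167°
Δφ = -2.4111°,  Δλ = -20.4033°
a = sin²(Δφ/2) + cos φ₁ cos φ₂ sin²(Δλ/2) = 0.011712
c = 2·arcsin(√a) = 0.216868 rad = 12.4256°
d = R·c = 6371 × 0.216868 = 1381.7 km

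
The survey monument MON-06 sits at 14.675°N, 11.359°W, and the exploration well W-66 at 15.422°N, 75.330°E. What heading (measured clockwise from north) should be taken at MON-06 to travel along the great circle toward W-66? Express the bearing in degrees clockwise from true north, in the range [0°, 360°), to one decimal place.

75.8°

Δλ = 86.6890°
y = sin Δλ · cos φ₂ = 0.962384
x = cos φ₁ sin φ₂ − sin φ₁ cos φ₂ cos Δλ = 0.243147
θ = atan2(y, x) = 75.8209° → 75.8209° (mod 360°)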